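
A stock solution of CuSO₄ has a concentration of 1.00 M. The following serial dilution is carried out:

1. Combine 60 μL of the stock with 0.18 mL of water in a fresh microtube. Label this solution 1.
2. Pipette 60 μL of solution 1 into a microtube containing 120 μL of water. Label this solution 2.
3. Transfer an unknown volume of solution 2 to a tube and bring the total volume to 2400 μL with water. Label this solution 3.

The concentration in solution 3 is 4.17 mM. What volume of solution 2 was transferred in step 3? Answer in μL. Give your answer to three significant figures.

120 μL

Step 1: 60 μL + 0.18 mL = 240 μL total → factor 240/60 = 4
Step 2: 60 μL + 120 μL = 180 μL total → factor 180/60 = 3
Step 3: v brought to 2400 μL → factor = 2400 μL/v
Product of known-step factors = 12
Overall factor = 1.00 M / (4.17 mM) = 239.81
Step-3 factor = 239.81 / 12 = 19.984
v = 2400 μL / 19.984 = 120 μL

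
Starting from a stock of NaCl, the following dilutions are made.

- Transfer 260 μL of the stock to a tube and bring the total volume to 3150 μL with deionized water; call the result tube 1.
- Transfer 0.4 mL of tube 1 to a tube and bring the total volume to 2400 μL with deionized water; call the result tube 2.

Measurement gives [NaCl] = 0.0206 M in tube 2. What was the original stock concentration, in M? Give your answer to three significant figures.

Step 1: 260 μL brought to 3150 μL → factor 3150/260 = 12.115
Step 2: 0.4 mL brought to 2400 μL → factor 2.4/0.4 = 6
Overall dilution factor = 12.115 × 6 = 72.692
Stock = 0.0206 M × 72.692 = 1.50 M

1.50 M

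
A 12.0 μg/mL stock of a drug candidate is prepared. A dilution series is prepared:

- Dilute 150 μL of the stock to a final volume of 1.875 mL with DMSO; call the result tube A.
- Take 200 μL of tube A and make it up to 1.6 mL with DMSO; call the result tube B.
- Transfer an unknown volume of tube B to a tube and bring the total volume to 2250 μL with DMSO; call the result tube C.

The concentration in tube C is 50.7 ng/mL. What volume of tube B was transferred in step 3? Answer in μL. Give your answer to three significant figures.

951 μL

Step 1: 150 μL brought to 1.875 mL → factor 1875/150 = 12.5
Step 2: 200 μL brought to 1.6 mL → factor 1600/200 = 8
Step 3: v brought to 2250 μL → factor = 2250 μL/v
Product of known-step factors = 100
Overall factor = 12.0 μg/mL / (50.7 ng/mL) = 236.69
Step-3 factor = 236.69 / 100 = 2.3669
v = 2250 μL / 2.3669 = 951 μL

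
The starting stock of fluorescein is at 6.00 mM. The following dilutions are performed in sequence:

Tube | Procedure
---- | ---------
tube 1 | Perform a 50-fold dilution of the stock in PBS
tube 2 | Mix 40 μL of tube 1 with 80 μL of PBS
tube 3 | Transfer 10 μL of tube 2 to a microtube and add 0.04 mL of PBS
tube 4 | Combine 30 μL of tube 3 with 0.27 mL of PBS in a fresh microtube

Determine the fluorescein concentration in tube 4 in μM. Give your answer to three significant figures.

Step 1: 50-fold → factor 50
Step 2: 40 μL + 80 μL = 120 μL total → factor 120/40 = 3
Step 3: 10 μL + 0.04 mL = 50 μL total → factor 50/10 = 5
Step 4: 30 μL + 0.27 mL = 300 μL total → factor 300/30 = 10
Overall dilution factor = 50 × 3 × 5 × 10 = 7500
Final = 6.00 mM / 7500 = 0.0008000 mM = 0.800 μM

0.800 μM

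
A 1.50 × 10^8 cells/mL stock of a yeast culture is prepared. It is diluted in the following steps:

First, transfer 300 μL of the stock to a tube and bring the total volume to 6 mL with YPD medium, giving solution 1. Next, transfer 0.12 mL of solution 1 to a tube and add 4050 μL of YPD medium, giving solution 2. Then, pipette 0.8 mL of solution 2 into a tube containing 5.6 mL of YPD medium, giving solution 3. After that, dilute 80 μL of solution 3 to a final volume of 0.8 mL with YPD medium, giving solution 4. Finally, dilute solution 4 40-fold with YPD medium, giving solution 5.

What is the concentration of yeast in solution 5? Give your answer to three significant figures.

Step 1: 300 μL brought to 6 mL → factor 6000/300 = 20
Step 2: 0.12 mL + 4050 μL = 4.17 mL total → factor 4.17/0.12 = 34.75
Step 3: 0.8 mL + 5.6 mL = 6.4 mL total → factor 6.4/0.8 = 8
Step 4: 80 μL brought to 0.8 mL → factor 800/80 = 10
Step 5: 40-fold → factor 40
Overall dilution factor = 20 × 34.75 × 8 × 10 × 40 = 2.224 × 10^6
Final = 1.50 × 10^8 cells/mL / 2.224 × 10^6 = 67.4 cells/mL

67.4 cells/mL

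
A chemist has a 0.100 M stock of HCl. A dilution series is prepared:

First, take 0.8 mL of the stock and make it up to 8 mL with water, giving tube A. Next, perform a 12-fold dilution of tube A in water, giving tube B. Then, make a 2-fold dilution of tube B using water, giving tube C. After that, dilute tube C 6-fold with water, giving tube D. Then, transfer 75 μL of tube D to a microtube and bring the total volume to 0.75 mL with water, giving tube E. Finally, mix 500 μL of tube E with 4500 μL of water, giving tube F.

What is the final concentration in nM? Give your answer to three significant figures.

Step 1: 0.8 mL brought to 8 mL → factor 8/0.8 = 10
Step 2: 12-fold → factor 12
Step 3: 2-fold → factor 2
Step 4: 6-fold → factor 6
Step 5: 75 μL brought to 0.75 mL → factor 750/75 = 10
Step 6: 500 μL + 4500 μL = 5000 μL total → factor 5000/500 = 10
Overall dilution factor = 10 × 12 × 2 × 6 × 10 × 10 = 1.44 × 10^5
Final = 0.100 M / 1.44 × 10^5 = 6.944 × 10^-7 M = 694 nM

694 nM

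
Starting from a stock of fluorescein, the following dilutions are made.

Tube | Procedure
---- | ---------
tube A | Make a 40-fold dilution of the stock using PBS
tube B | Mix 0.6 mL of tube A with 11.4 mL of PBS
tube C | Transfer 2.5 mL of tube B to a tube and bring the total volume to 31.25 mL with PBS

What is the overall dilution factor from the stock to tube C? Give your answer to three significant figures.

Step 1: 40-fold → factor 40
Step 2: 0.6 mL + 11.4 mL = 12 mL total → factor 12/0.6 = 20
Step 3: 2.5 mL brought to 31.25 mL → factor 31.25/2.5 = 12.5
Overall dilution factor = 40 × 20 × 12.5 = 10000

1.00 × 10^4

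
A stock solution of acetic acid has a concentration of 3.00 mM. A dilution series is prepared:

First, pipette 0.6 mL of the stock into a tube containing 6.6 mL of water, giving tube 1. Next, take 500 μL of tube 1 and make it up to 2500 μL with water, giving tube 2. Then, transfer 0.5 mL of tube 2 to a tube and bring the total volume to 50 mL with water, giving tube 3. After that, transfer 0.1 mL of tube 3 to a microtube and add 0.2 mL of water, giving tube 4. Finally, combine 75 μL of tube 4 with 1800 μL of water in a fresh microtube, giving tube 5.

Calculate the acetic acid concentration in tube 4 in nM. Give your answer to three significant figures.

Step 1: 0.6 mL + 6.6 mL = 7.2 mL total → factor 7.2/0.6 = 12
Step 2: 500 μL brought to 2500 μL → factor 2500/500 = 5
Step 3: 0.5 mL brought to 50 mL → factor 50/0.5 = 100
Step 4: 0.1 mL + 0.2 mL = 0.3 mL total → factor 0.3/0.1 = 3
Dilution factor through tube 4 = 12 × 5 × 100 × 3 = 18000
[tube 4] = 3.00 mM / 18000 = 0.0001667 mM = 167 nM

167 nM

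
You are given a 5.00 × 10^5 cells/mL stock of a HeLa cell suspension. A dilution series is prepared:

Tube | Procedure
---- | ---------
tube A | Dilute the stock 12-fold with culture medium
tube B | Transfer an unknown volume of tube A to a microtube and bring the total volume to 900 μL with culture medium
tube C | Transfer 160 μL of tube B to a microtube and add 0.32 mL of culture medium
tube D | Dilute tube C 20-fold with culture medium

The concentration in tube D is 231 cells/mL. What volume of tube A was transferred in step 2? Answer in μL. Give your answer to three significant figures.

Step 1: 12-fold → factor 12
Step 2: v brought to 900 μL → factor = 900 μL/v
Step 3: 160 μL + 0.32 mL = 480 μL total → factor 480/160 = 3
Step 4: 20-fold → factor 20
Product of known-step factors = 720
Overall factor = 5.00 × 10^5 cells/mL / (231 cells/mL) = 2164.5
Step-2 factor = 2164.5 / 720 = 3.0063
v = 900 μL / 3.0063 = 299 μL

299 μL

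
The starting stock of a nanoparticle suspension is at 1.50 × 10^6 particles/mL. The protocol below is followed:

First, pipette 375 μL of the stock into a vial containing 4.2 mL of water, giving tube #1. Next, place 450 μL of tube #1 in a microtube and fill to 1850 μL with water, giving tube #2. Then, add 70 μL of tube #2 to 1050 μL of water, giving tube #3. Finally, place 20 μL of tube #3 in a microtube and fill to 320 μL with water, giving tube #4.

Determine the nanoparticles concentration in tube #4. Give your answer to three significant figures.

117 particles/mL

Step 1: 375 μL + 4.2 mL = 4575 μL total → factor 4575/375 = 12.2
Step 2: 450 μL brought to 1850 μL → factor 1850/450 = 4.1111
Step 3: 70 μL + 1050 μL = 1120 μL total → factor 1120/70 = 16
Step 4: 20 μL brought to 320 μL → factor 320/20 = 16
Overall dilution factor = 12.2 × 4.1111 × 16 × 16 = 12840
Final = 1.50 × 10^6 particles/mL / 12840 = 117 particles/mL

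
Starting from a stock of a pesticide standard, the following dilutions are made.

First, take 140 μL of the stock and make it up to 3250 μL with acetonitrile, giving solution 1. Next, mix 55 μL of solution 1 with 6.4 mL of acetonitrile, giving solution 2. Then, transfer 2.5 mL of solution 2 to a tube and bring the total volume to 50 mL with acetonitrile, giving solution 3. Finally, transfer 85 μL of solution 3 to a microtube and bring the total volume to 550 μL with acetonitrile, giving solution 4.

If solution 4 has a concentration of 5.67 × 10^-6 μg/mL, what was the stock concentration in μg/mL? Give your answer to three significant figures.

Step 1: 140 μL brought to 3250 μL → factor 3250/140 = 23.214
Step 2: 55 μL + 6.4 mL = 6455 μL total → factor 6455/55 = 117.36
Step 3: 2.5 mL brought to 50 mL → factor 50/2.5 = 20
Step 4: 85 μL brought to 550 μL → factor 550/85 = 6.4706
Overall dilution factor = 23.214 × 117.36 × 20 × 6.4706 = 3.5258 × 10^5
Stock = 5.67 × 10^-6 μg/mL × 3.5258 × 10^5 = 2.00 μg/mL

2.00 μg/mL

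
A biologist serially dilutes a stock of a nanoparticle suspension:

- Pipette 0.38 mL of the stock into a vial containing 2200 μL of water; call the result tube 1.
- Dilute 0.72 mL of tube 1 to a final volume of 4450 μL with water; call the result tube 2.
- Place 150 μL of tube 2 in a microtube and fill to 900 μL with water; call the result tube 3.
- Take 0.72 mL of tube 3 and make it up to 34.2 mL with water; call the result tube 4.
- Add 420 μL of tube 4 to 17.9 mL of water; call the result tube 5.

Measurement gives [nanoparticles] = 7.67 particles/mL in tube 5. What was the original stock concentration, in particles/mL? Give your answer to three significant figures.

4.00 × 10^6 particles/mL

Step 1: 0.38 mL + 2200 μL = 2.58 mL total → factor 2.58/0.38 = 6.7895
Step 2: 0.72 mL brought to 4450 μL → factor 4.45/0.72 = 6.1806
Step 3: 150 μL brought to 900 μL → factor 900/150 = 6
Step 4: 0.72 mL brought to 34.2 mL → factor 34.2/0.72 = 47.5
Step 5: 420 μL + 17.9 mL = 18320 μL total → factor 18320/420 = 43.619
Overall dilution factor = 6.7895 × 6.1806 × 6 × 47.5 × 43.619 = 5.2166 × 10^5
Stock = 7.67 particles/mL × 5.2166 × 10^5 = 4.00 × 10^6 particles/mL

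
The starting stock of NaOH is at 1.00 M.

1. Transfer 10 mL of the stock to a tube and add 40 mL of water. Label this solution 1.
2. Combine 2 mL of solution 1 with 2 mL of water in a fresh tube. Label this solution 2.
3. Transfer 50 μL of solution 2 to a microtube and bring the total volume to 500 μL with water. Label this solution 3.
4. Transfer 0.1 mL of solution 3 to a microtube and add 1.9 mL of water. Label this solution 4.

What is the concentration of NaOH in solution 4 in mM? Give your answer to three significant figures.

0.500 mM

Step 1: 10 mL + 40 mL = 50 mL total → factor 50/10 = 5
Step 2: 2 mL + 2 mL = 4 mL total → factor 4/2 = 2
Step 3: 50 μL brought to 500 μL → factor 500/50 = 10
Step 4: 0.1 mL + 1.9 mL = 2 mL total → factor 2/0.1 = 20
Overall dilution factor = 5 × 2 × 10 × 20 = 2000
Final = 1.00 M / 2000 = 0.0005000 M = 0.500 mM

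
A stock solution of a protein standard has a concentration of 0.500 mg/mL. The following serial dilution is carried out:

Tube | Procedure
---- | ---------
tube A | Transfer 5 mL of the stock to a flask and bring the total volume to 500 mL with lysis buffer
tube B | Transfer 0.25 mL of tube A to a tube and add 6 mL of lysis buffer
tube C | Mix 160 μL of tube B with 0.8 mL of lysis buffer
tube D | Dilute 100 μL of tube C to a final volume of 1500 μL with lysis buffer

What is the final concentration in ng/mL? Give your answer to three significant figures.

Step 1: 5 mL brought to 500 mL → factor 500/5 = 100
Step 2: 0.25 mL + 6 mL = 6.25 mL total → factor 6.25/0.25 = 25
Step 3: 160 μL + 0.8 mL = 960 μL total → factor 960/160 = 6
Step 4: 100 μL brought to 1500 μL → factor 1500/100 = 15
Overall dilution factor = 100 × 25 × 6 × 15 = 2.25 × 10^5
Final = 0.500 mg/mL / 2.25 × 10^5 = 2.222 × 10^-6 mg/mL = 2.22 ng/mL

2.22 ng/mL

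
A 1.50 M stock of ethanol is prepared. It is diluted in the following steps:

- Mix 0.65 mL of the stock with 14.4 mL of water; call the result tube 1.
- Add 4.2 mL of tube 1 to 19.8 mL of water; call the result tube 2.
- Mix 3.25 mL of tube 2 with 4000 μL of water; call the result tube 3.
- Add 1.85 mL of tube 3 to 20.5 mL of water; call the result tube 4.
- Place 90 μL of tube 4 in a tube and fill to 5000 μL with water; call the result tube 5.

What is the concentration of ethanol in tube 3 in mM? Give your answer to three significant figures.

5.08 mM

Step 1: 0.65 mL + 14.4 mL = 15.05 mL total → factor 15.05/0.65 = 23.154
Step 2: 4.2 mL + 19.8 mL = 24 mL total → factor 24/4.2 = 5.7143
Step 3: 3.25 mL + 4000 μL = 7.25 mL total → factor 7.25/3.25 = 2.2308
Dilution factor through tube 3 = 23.154 × 5.7143 × 2.2308 = 295.15
[tube 3] = 1.50 M / 295.15 = 0.005082 M = 5.08 mM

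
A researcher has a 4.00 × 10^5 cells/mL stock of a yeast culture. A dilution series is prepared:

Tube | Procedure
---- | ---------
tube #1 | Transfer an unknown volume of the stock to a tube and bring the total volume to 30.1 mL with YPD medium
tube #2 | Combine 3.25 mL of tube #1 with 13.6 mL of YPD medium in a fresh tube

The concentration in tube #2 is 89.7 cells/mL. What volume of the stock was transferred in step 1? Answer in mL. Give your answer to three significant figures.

0.0350 mL

Step 1: v brought to 30.1 mL → factor = 30.1 mL/v
Step 2: 3.25 mL + 13.6 mL = 16.85 mL total → factor 16.85/3.25 = 5.1846
Product of known-step factors = 5.1846
Overall factor = 4.00 × 10^5 cells/mL / (89.7 cells/mL) = 4459.3
Step-1 factor = 4459.3 / 5.1846 = 860.1
v = 30.1 mL / 860.1 = 0.0350 mL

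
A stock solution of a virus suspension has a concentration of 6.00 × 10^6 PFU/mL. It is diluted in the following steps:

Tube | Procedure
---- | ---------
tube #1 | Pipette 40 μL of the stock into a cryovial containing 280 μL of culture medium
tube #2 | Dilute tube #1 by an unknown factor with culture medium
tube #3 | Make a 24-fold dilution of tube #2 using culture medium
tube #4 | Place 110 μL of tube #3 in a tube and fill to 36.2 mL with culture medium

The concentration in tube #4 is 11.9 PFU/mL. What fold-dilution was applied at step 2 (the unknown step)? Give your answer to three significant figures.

7.98-fold

Step 1: 40 μL + 280 μL = 320 μL total → factor 320/40 = 8
Step 2: unknown factor x
Step 3: 24-fold → factor 24
Step 4: 110 μL brought to 36.2 mL → factor 36200/110 = 329.09
Product of known-step factors = 63185
Overall factor = 6.00 × 10^6 PFU/mL / (11.9 PFU/mL) = 5.042 × 10^5
x = 5.042 × 10^5 / 63185 = 7.98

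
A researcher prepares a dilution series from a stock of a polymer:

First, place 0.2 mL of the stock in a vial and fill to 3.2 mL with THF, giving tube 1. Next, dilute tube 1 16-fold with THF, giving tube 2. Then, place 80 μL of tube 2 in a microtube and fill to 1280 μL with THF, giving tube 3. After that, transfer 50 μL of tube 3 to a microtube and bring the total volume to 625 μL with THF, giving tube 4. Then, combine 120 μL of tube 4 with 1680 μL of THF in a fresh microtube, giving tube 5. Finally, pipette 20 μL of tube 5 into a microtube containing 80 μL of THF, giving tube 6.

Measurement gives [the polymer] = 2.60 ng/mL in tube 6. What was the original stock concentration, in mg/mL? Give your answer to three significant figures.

Step 1: 0.2 mL brought to 3.2 mL → factor 3.2/0.2 = 16
Step 2: 16-fold → factor 16
Step 3: 80 μL brought to 1280 μL → factor 1280/80 = 16
Step 4: 50 μL brought to 625 μL → factor 625/50 = 12.5
Step 5: 120 μL + 1680 μL = 1800 μL total → factor 1800/120 = 15
Step 6: 20 μL + 80 μL = 100 μL total → factor 100/20 = 5
Overall dilution factor = 16 × 16 × 16 × 12.5 × 15 × 5 = 3.84 × 10^6
Stock = 2.60 ng/mL × 3.84 × 10^6 = 9.984 × 10^6 ng/mL = 9.98 mg/mL

9.98 mg/mL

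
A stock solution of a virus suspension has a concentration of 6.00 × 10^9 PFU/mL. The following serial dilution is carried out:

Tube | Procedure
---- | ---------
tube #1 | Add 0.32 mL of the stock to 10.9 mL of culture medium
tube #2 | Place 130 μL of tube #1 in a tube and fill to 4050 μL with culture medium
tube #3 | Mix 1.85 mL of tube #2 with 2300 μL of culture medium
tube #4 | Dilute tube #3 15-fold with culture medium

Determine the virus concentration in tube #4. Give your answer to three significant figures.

1.63 × 10^5 PFU/mL

Step 1: 0.32 mL + 10.9 mL = 11.22 mL total → factor 11.22/0.32 = 35.062
Step 2: 130 μL brought to 4050 μL → factor 4050/130 = 31.154
Step 3: 1.85 mL + 2300 μL = 4.15 mL total → factor 4.15/1.85 = 2.2432
Step 4: 15-fold → factor 15
Overall dilution factor = 35.062 × 31.154 × 2.2432 × 15 = 36755
Final = 6.00 × 10^9 PFU/mL / 36755 = 1.63 × 10^5 PFU/mL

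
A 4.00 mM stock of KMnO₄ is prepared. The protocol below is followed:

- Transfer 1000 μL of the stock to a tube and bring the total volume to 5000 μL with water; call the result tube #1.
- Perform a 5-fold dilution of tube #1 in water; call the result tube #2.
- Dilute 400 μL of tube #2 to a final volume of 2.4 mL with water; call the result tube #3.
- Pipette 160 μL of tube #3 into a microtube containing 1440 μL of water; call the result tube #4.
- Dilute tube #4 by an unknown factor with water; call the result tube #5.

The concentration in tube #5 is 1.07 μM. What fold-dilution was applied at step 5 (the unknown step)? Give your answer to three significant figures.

2.49-fold

Step 1: 1000 μL brought to 5000 μL → factor 5000/1000 = 5
Step 2: 5-fold → factor 5
Step 3: 400 μL brought to 2.4 mL → factor 2400/400 = 6
Step 4: 160 μL + 1440 μL = 1600 μL total → factor 1600/160 = 10
Step 5: unknown factor x
Product of known-step factors = 1500
Overall factor = 4.00 mM / (1.07 μM) = 3738.3
x = 3738.3 / 1500 = 2.49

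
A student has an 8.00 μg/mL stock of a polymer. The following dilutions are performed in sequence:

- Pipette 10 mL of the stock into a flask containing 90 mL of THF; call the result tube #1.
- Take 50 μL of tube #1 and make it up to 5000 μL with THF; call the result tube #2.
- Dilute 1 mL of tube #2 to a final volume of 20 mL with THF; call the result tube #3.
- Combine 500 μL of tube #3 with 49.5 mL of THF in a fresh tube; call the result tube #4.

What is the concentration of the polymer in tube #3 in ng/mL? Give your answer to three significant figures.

Step 1: 10 mL + 90 mL = 100 mL total → factor 100/10 = 10
Step 2: 50 μL brought to 5000 μL → factor 5000/50 = 100
Step 3: 1 mL brought to 20 mL → factor 20/1 = 20
Dilution factor through tube #3 = 10 × 100 × 20 = 20000
[tube #3] = 8.00 μg/mL / 20000 = 0.0004000 μg/mL = 0.400 ng/mL

0.400 ng/mL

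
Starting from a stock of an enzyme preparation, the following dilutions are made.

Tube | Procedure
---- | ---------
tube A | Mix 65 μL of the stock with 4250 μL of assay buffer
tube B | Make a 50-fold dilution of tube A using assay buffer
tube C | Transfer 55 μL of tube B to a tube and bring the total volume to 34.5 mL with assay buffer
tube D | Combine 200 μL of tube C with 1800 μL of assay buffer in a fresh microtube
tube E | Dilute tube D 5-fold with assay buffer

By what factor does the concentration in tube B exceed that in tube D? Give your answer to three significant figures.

6.27 × 10^3

Step 1: 65 μL + 4250 μL = 4315 μL total → factor 4315/65 = 66.385
Step 2: 50-fold → factor 50
Step 3: 55 μL brought to 34.5 mL → factor 34500/55 = 627.27
Step 4: 200 μL + 1800 μL = 2000 μL total → factor 2000/200 = 10
Dilution factor to tube B = 3319.2; to tube D = 2.0821 × 10^7
[tube B]/[tube D] = (factor to tube D)/(factor to tube B) = 2.0821 × 10^7/3319.2 = 6.27 × 10^3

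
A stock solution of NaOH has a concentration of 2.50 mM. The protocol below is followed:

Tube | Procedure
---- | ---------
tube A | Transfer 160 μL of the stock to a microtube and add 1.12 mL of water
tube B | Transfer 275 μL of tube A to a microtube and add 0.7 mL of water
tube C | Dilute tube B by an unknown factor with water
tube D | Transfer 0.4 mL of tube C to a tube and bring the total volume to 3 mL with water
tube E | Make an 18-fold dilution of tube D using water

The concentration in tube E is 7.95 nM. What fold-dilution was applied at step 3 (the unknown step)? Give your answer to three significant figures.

Step 1: 160 μL + 1.12 mL = 1280 μL total → factor 1280/160 = 8
Step 2: 275 μL + 0.7 mL = 975 μL total → factor 975/275 = 3.5455
Step 3: unknown factor x
Step 4: 0.4 mL brought to 3 mL → factor 3/0.4 = 7.5
Step 5: 18-fold → factor 18
Product of known-step factors = 3829.1
Overall factor = 2.50 mM / (7.95 nM) = 3.1447 × 10^5
x = 3.1447 × 10^5 / 3829.1 = 82.1

82.1-fold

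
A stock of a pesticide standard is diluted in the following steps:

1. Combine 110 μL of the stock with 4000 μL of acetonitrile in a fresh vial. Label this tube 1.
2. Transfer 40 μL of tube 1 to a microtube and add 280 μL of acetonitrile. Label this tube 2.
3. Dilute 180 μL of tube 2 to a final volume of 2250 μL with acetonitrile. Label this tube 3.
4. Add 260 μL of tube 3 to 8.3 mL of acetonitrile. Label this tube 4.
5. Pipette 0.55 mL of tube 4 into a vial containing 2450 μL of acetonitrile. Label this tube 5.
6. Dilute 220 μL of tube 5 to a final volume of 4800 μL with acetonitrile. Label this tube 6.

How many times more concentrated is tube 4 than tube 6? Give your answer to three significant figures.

Step 1: 110 μL + 4000 μL = 4110 μL total → factor 4110/110 = 37.364
Step 2: 40 μL + 280 μL = 320 μL total → factor 320/40 = 8
Step 3: 180 μL brought to 2250 μL → factor 2250/180 = 12.5
Step 4: 260 μL + 8.3 mL = 8560 μL total → factor 8560/260 = 32.923
Step 5: 0.55 mL + 2450 μL = 3 mL total → factor 3/0.55 = 5.4545
Step 6: 220 μL brought to 4800 μL → factor 4800/220 = 21.818
Dilution factor to tube 4 = 1.2301 × 10^5; to tube 6 = 1.464 × 10^7
[tube 4]/[tube 6] = (factor to tube 6)/(factor to tube 4) = 1.464 × 10^7/1.2301 × 10^5 = 119

119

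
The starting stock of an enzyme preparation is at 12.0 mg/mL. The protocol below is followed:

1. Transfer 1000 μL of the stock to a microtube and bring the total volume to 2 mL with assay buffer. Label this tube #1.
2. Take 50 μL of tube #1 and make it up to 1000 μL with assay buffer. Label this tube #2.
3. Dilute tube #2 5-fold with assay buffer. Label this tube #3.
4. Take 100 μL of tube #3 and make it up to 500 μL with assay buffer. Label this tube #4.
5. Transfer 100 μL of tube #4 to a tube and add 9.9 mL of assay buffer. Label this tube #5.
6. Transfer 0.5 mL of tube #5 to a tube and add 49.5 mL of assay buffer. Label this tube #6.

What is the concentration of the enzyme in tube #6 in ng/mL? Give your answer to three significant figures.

1.20 ng/mL

Step 1: 1000 μL brought to 2 mL → factor 2000/1000 = 2
Step 2: 50 μL brought to 1000 μL → factor 1000/50 = 20
Step 3: 5-fold → factor 5
Step 4: 100 μL brought to 500 μL → factor 500/100 = 5
Step 5: 100 μL + 9.9 mL = 10000 μL total → factor 10000/100 = 100
Step 6: 0.5 mL + 49.5 mL = 50 mL total → factor 50/0.5 = 100
Overall dilution factor = 2 × 20 × 5 × 5 × 100 × 100 = 1 × 10^7
Final = 12.0 mg/mL / 1 × 10^7 = 1.200 × 10^-6 mg/mL = 1.20 ng/mL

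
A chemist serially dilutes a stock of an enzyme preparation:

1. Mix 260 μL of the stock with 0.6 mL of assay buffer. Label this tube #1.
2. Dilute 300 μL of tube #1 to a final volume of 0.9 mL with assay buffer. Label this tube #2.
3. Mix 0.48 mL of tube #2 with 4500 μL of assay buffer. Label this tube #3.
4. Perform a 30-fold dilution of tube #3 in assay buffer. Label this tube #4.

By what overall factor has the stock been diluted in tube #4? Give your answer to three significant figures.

Step 1: 260 μL + 0.6 mL = 860 μL total → factor 860/260 = 3.3077
Step 2: 300 μL brought to 0.9 mL → factor 900/300 = 3
Step 3: 0.48 mL + 4500 μL = 4.98 mL total → factor 4.98/0.48 = 10.375
Step 4: 30-fold → factor 30
Overall dilution factor = 3.3077 × 3 × 10.375 × 30 = 3088.6

3.09 × 10^3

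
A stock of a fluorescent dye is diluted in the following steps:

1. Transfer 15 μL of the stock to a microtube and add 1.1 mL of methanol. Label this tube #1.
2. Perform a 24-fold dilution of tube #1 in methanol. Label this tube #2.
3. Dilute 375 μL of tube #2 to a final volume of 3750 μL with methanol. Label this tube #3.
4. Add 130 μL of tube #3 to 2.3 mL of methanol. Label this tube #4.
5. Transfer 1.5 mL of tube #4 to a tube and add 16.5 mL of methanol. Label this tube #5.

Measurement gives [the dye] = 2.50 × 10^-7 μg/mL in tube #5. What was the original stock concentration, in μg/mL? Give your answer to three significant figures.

1.00 μg/mL

Step 1: 15 μL + 1.1 mL = 1115 μL total → factor 1115/15 = 74.333
Step 2: 24-fold → factor 24
Step 3: 375 μL brought to 3750 μL → factor 3750/375 = 10
Step 4: 130 μL + 2.3 mL = 2430 μL total → factor 2430/130 = 18.692
Step 5: 1.5 mL + 16.5 mL = 18 mL total → factor 18/1.5 = 12
Overall dilution factor = 74.333 × 24 × 10 × 18.692 × 12 = 4.0016 × 10^6
Stock = 2.50 × 10^-7 μg/mL × 4.0016 × 10^6 = 1.00 μg/mL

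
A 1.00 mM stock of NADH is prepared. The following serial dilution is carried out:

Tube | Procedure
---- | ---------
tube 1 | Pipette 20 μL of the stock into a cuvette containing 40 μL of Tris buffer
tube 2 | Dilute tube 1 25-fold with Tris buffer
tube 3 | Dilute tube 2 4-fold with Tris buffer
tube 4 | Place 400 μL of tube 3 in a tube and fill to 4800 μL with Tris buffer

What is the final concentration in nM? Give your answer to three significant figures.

Step 1: 20 μL + 40 μL = 60 μL total → factor 60/20 = 3
Step 2: 25-fold → factor 25
Step 3: 4-fold → factor 4
Step 4: 400 μL brought to 4800 μL → factor 4800/400 = 12
Overall dilution factor = 3 × 25 × 4 × 12 = 3600
Final = 1.00 mM / 3600 = 0.0002778 mM = 278 nM

278 nM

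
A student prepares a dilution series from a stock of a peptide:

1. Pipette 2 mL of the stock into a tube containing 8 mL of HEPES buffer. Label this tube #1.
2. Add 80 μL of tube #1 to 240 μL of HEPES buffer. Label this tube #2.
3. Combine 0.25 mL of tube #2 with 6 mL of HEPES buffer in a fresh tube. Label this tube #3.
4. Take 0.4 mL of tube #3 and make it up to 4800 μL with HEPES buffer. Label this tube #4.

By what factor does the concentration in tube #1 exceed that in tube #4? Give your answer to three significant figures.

1.20 × 10^3

Step 1: 2 mL + 8 mL = 10 mL total → factor 10/2 = 5
Step 2: 80 μL + 240 μL = 320 μL total → factor 320/80 = 4
Step 3: 0.25 mL + 6 mL = 6.25 mL total → factor 6.25/0.25 = 25
Step 4: 0.4 mL brought to 4800 μL → factor 4.8/0.4 = 12
Dilution factor to tube #1 = 5; to tube #4 = 6000
[tube #1]/[tube #4] = (factor to tube #4)/(factor to tube #1) = 6000/5 = 1.20 × 10^3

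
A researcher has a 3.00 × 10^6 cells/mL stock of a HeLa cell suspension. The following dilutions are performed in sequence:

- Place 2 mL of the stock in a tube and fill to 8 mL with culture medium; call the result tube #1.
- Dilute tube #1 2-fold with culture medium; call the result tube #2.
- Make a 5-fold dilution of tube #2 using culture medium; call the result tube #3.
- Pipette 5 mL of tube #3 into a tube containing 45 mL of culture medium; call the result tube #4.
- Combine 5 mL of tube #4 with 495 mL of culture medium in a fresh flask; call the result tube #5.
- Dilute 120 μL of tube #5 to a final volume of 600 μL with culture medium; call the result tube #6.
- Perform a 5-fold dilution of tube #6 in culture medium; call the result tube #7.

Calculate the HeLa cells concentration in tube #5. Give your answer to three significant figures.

75.0 cells/mL

Step 1: 2 mL brought to 8 mL → factor 8/2 = 4
Step 2: 2-fold → factor 2
Step 3: 5-fold → factor 5
Step 4: 5 mL + 45 mL = 50 mL total → factor 50/5 = 10
Step 5: 5 mL + 495 mL = 500 mL total → factor 500/5 = 100
Dilution factor through tube #5 = 4 × 2 × 5 × 10 × 100 = 40000
[tube #5] = 3.00 × 10^6 cells/mL / 40000 = 75.0 cells/mL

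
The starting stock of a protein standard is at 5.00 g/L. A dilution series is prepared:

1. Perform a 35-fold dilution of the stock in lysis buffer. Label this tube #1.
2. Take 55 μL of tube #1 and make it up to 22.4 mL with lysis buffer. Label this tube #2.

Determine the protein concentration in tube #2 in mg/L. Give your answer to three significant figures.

0.351 mg/L

Step 1: 35-fold → factor 35
Step 2: 55 μL brought to 22.4 mL → factor 22400/55 = 407.27
Overall dilution factor = 35 × 407.27 = 14255
Final = 5.00 g/L / 14255 = 0.0003508 g/L = 0.351 mg/L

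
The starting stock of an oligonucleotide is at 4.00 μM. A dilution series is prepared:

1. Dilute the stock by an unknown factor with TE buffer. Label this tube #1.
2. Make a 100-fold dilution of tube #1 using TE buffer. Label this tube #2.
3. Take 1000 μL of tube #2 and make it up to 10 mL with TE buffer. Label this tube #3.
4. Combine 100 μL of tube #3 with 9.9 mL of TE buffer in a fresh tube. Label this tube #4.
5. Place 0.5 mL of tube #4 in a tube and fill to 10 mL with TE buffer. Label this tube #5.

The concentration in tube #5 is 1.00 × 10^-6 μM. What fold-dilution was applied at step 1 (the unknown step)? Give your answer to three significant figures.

2.00-fold

Step 1: unknown factor x
Step 2: 100-fold → factor 100
Step 3: 1000 μL brought to 10 mL → factor 10000/1000 = 10
Step 4: 100 μL + 9.9 mL = 10000 μL total → factor 10000/100 = 100
Step 5: 0.5 mL brought to 10 mL → factor 10/0.5 = 20
Product of known-step factors = 2 × 10^6
Overall factor = 4.00 μM / (1.00 × 10^-6 μM) = 4 × 10^6
x = 4 × 10^6 / 2 × 10^6 = 2.00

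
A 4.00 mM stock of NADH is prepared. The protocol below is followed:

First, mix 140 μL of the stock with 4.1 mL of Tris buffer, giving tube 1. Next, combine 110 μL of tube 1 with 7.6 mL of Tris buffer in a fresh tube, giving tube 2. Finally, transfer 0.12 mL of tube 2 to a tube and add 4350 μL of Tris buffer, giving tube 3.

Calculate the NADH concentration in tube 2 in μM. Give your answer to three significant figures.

1.88 μM

Step 1: 140 μL + 4.1 mL = 4240 μL total → factor 4240/140 = 30.286
Step 2: 110 μL + 7.6 mL = 7710 μL total → factor 7710/110 = 70.091
Dilution factor through tube 2 = 30.286 × 70.091 = 2122.8
[tube 2] = 4.00 mM / 2122.8 = 0.001884 mM = 1.88 μM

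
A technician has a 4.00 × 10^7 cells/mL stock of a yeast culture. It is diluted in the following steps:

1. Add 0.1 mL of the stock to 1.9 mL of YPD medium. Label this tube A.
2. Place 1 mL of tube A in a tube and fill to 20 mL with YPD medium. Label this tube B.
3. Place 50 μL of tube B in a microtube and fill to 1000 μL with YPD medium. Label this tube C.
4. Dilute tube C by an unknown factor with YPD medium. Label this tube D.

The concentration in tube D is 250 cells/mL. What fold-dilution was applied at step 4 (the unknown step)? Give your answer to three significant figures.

Step 1: 0.1 mL + 1.9 mL = 2 mL total → factor 2/0.1 = 20
Step 2: 1 mL brought to 20 mL → factor 20/1 = 20
Step 3: 50 μL brought to 1000 μL → factor 1000/50 = 20
Step 4: unknown factor x
Product of known-step factors = 8000
Overall factor = 4.00 × 10^7 cells/mL / (250 cells/mL) = 1.6 × 10^5
x = 1.6 × 10^5 / 8000 = 20.0

20.0-fold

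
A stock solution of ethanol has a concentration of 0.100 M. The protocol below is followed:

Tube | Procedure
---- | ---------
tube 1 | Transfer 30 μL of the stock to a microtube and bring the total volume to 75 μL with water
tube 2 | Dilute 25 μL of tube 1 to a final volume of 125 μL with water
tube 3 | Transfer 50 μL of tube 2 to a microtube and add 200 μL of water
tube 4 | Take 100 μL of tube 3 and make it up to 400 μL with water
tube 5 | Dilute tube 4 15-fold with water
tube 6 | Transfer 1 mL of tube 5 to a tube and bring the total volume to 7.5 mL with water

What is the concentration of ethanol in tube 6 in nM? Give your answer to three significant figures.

3.56 × 10^3 nM

Step 1: 30 μL brought to 75 μL → factor 75/30 = 2.5
Step 2: 25 μL brought to 125 μL → factor 125/25 = 5
Step 3: 50 μL + 200 μL = 250 μL total → factor 250/50 = 5
Step 4: 100 μL brought to 400 μL → factor 400/100 = 4
Step 5: 15-fold → factor 15
Step 6: 1 mL brought to 7.5 mL → factor 7.5/1 = 7.5
Overall dilution factor = 2.5 × 5 × 5 × 4 × 15 × 7.5 = 28125
Final = 0.100 M / 28125 = 3.556 × 10^-6 M = 3.56 × 10^3 nM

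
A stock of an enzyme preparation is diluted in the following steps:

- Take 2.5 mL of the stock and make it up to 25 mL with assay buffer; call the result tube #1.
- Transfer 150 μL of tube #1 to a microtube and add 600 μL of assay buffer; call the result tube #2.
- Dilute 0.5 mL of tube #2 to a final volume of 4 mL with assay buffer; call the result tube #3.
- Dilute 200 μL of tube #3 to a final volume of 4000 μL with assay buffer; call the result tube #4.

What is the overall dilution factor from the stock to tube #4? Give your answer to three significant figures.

8.00 × 10^3

Step 1: 2.5 mL brought to 25 mL → factor 25/2.5 = 10
Step 2: 150 μL + 600 μL = 750 μL total → factor 750/150 = 5
Step 3: 0.5 mL brought to 4 mL → factor 4/0.5 = 8
Step 4: 200 μL brought to 4000 μL → factor 4000/200 = 20
Overall dilution factor = 10 × 5 × 8 × 20 = 8000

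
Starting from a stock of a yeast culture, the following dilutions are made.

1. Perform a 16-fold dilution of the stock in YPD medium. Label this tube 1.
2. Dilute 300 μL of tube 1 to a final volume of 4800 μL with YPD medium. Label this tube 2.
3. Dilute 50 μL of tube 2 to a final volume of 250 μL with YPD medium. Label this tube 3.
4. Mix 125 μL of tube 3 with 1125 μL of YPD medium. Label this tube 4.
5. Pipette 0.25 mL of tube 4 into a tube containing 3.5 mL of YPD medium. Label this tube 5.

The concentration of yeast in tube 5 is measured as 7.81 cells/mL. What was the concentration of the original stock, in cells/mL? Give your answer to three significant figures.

Step 1: 16-fold → factor 16
Step 2: 300 μL brought to 4800 μL → factor 4800/300 = 16
Step 3: 50 μL brought to 250 μL → factor 250/50 = 5
Step 4: 125 μL + 1125 μL = 1250 μL total → factor 1250/125 = 10
Step 5: 0.25 mL + 3.5 mL = 3.75 mL total → factor 3.75/0.25 = 15
Overall dilution factor = 16 × 16 × 5 × 10 × 15 = 1.92 × 10^5
Stock = 7.81 cells/mL × 1.92 × 10^5 = 1.50 × 10^6 cells/mL

1.50 × 10^6 cells/mL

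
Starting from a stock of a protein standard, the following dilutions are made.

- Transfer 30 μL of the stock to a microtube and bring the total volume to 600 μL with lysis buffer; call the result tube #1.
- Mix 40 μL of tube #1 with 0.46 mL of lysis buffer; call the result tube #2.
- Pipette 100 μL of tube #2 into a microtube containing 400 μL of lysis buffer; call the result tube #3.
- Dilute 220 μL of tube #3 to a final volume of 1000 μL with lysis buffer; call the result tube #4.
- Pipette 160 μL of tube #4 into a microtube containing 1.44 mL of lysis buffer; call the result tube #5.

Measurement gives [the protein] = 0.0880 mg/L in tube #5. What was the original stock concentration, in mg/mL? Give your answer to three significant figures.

Step 1: 30 μL brought to 600 μL → factor 600/30 = 20
Step 2: 40 μL + 0.46 mL = 500 μL total → factor 500/40 = 12.5
Step 3: 100 μL + 400 μL = 500 μL total → factor 500/100 = 5
Step 4: 220 μL brought to 1000 μL → factor 1000/220 = 4.5455
Step 5: 160 μL + 1.44 mL = 1600 μL total → factor 1600/160 = 10
Overall dilution factor = 20 × 12.5 × 5 × 4.5455 × 10 = 56818
Stock = 0.0880 mg/L × 56818 = 5000 mg/L = 5.00 mg/mL

5.00 mg/mL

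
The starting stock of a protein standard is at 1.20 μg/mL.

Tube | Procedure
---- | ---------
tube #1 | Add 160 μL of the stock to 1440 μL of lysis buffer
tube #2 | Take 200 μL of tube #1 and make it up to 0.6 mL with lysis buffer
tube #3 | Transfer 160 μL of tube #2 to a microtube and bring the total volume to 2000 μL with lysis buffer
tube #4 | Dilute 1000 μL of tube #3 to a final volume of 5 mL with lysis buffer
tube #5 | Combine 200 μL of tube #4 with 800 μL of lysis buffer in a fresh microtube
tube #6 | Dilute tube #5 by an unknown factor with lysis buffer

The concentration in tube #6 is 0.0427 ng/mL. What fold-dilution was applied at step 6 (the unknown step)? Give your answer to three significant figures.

3.00-fold

Step 1: 160 μL + 1440 μL = 1600 μL total → factor 1600/160 = 10
Step 2: 200 μL brought to 0.6 mL → factor 600/200 = 3
Step 3: 160 μL brought to 2000 μL → factor 2000/160 = 12.5
Step 4: 1000 μL brought to 5 mL → factor 5000/1000 = 5
Step 5: 200 μL + 800 μL = 1000 μL total → factor 1000/200 = 5
Step 6: unknown factor x
Product of known-step factors = 9375
Overall factor = 1.20 μg/mL / (0.0427 ng/mL) = 28103
x = 28103 / 9375 = 3.00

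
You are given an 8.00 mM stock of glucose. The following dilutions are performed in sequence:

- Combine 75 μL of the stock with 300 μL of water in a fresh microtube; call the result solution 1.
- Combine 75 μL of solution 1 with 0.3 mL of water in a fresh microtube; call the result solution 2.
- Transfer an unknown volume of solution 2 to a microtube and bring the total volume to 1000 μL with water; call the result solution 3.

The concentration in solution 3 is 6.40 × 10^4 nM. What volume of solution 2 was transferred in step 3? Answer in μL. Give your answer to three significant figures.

200 μL

Step 1: 75 μL + 300 μL = 375 μL total → factor 375/75 = 5
Step 2: 75 μL + 0.3 mL = 375 μL total → factor 375/75 = 5
Step 3: v brought to 1000 μL → factor = 1000 μL/v
Product of known-step factors = 25
Overall factor = 8.00 mM / (6.40 × 10^4 nM) = 125
Step-3 factor = 125 / 25 = 5
v = 1000 μL / 5 = 200 μL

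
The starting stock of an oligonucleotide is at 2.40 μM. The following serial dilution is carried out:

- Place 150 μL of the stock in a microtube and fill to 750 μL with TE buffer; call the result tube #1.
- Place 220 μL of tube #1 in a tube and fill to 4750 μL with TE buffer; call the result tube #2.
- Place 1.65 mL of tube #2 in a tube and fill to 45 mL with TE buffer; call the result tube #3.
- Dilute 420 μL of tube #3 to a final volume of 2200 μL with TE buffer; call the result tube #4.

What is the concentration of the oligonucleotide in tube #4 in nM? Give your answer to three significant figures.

0.156 nM

Step 1: 150 μL brought to 750 μL → factor 750/150 = 5
Step 2: 220 μL brought to 4750 μL → factor 4750/220 = 21.591
Step 3: 1.65 mL brought to 45 mL → factor 45/1.65 = 27.273
Step 4: 420 μL brought to 2200 μL → factor 2200/420 = 5.2381
Overall dilution factor = 5 × 21.591 × 27.273 × 5.2381 = 15422
Final = 2.40 μM / 15422 = 0.0001556 μM = 0.156 nM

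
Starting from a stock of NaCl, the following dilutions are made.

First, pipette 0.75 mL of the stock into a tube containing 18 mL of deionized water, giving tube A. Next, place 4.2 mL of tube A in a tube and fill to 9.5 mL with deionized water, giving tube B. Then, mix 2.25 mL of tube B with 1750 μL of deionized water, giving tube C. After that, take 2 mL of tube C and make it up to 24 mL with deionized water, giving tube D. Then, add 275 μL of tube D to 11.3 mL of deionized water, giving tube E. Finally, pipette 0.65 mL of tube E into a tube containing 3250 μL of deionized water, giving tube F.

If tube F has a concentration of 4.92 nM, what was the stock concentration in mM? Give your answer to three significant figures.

Step 1: 0.75 mL + 18 mL = 18.75 mL total → factor 18.75/0.75 = 25
Step 2: 4.2 mL brought to 9.5 mL → factor 9.5/4.2 = 2.2619
Step 3: 2.25 mL + 1750 μL = 4 mL total → factor 4/2.25 = 1.7778
Step 4: 2 mL brought to 24 mL → factor 24/2 = 12
Step 5: 275 μL + 11.3 mL = 11575 μL total → factor 11575/275 = 42.091
Step 6: 0.65 mL + 3250 μL = 3.9 mL total → factor 3.9/0.65 = 6
Overall dilution factor = 25 × 2.2619 × 1.7778 × 12 × 42.091 × 6 = 3.0466 × 10^5
Stock = 4.92 nM × 3.0466 × 10^5 = 1.499 × 10^6 nM = 1.50 mM

1.50 mM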